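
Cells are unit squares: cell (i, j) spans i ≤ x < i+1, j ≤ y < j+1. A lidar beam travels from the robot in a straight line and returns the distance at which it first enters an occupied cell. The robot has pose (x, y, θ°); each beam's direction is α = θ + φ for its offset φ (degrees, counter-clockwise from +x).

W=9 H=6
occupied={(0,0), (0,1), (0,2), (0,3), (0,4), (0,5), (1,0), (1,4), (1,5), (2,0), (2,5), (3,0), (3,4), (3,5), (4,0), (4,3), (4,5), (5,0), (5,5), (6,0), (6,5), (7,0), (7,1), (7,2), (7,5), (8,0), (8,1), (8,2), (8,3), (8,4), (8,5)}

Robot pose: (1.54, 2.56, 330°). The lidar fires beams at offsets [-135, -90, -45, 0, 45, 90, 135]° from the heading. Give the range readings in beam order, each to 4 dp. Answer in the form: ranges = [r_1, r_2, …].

ranges = [0.5590, 1.0800, 1.6150, 3.1200, 2.5468, 2.8175, 1.4908]

beam 1: φ=-135°, α=195°
  d=(-0.9659,-0.2588)  start (1,2)  tX=0.5590 tY=2.1637  stride 1/|dx|=1.0353 1/|dy|=3.8637
    cross x-line → (0,2), t=0.5590 (wall)
  → r_1 = 0.5590
beam 2: φ=-90°, α=240°
  d=(-0.5000,-0.8660)  start (1,2)  tX=1.0800 tY=0.6466  stride 1/|dx|=2.0000 1/|dy|=1.1547
    cross y-line → (1,1), t=0.6466
    cross x-line → (0,1), t=1.0800 (wall)
  → r_2 = 1.0800
beam 3: φ=-45°, α=285°
  d=(0.2588,-0.9659)  start (1,2)  tX=1.7773 tY=0.5798  stride 1/|dx|=3.8637 1/|dy|=1.0353
    cross y-line → (1,1), t=0.5798
    cross y-line → (1,0), t=1.6150 (wall)
  → r_3 = 1.6150
beam 4: φ=0°, α=330°
  d=(0.8660,-0.5000)  start (1,2)  tX=0.5312 tY=1.1200  stride 1/|dx|=1.1547 1/|dy|=2.0000
    cross x-line → (2,2), t=0.5312
    cross y-line → (2,1), t=1.1200
    cross x-line → (3,1), t=1.6859
    cross x-line → (4,1), t=2.8406
    cross y-line → (4,0), t=3.1200 (wall)
  → r_4 = 3.1200
beam 5: φ=45°, α=15°
  d=(0.9659,0.2588)  start (1,2)  tX=0.4762 tY=1.7000  stride 1/|dx|=1.0353 1/|dy|=3.8637
    cross x-line → (2,2), t=0.4762
    cross x-line → (3,2), t=1.5115
    cross y-line → (3,3), t=1.7000
    cross x-line → (4,3), t=2.5468 (wall)
  → r_5 = 2.5468
beam 6: φ=90°, α=60°
  d=(0.5000,0.8660)  start (1,2)  tX=0.9200 tY=0.5081  stride 1/|dx|=2.0000 1/|dy|=1.1547
    cross y-line → (1,3), t=0.5081
    cross x-line → (2,3), t=0.9200
    cross y-line → (2,4), t=1.6628
    cross y-line → (2,5), t=2.8175 (wall)
  → r_6 = 2.8175
beam 7: φ=135°, α=105°
  d=(-0.2588,0.9659)  start (1,2)  tX=2.0864 tY=0.4555  stride 1/|dx|=3.8637 1/|dy|=1.0353
    cross y-line → (1,3), t=0.4555
    cross y-line → (1,4), t=1.4908 (wall)
  → r_7 = 1.4908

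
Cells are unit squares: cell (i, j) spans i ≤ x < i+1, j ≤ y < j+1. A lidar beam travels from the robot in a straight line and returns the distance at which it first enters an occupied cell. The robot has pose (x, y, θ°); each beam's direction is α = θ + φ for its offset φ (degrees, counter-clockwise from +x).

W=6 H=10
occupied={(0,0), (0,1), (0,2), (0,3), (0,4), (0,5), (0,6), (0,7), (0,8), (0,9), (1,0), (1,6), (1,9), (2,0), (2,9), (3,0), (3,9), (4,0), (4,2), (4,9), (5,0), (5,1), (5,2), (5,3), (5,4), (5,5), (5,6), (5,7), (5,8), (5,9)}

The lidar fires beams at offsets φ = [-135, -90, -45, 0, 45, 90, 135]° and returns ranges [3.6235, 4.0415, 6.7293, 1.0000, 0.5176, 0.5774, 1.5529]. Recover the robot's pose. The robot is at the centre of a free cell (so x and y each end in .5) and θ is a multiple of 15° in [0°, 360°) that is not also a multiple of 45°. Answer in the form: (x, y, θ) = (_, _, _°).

(x, y, θ) = (1.5, 2.5, 120°)

Enumerate (i+0.5, j+0.5, θ) over the 30 free cells and 16 admissible headings. For each, cast all 7 beams and compare to the given ranges.
  (2.5, 7.5, 15°): beam 1 = 1.0000 ≠ 3.6235 ✗
  (2.5, 7.5, 150°): beam 1 = 2.5882 ≠ 3.6235 ✗
  (3.5, 4.5, 150°): beam 1 = 1.5529 ≠ 3.6235 ✗
  (2.5, 4.5, 240°): beam 1 = 1.9319 ≠ 3.6235 ✗
  (1.5, 4.5, 255°): beam 1 = 1.0000 ≠ 3.6235 ✗
  …
  (1.5, 2.5, 120°): r_1=3.6235, r_2=4.0415, r_3=6.7293, r_4=1.0000, r_5=0.5176, r_6=0.5774, r_7=1.5529 — all match ✓
Unique over the lattice → pose = (1.5, 2.5, 120°).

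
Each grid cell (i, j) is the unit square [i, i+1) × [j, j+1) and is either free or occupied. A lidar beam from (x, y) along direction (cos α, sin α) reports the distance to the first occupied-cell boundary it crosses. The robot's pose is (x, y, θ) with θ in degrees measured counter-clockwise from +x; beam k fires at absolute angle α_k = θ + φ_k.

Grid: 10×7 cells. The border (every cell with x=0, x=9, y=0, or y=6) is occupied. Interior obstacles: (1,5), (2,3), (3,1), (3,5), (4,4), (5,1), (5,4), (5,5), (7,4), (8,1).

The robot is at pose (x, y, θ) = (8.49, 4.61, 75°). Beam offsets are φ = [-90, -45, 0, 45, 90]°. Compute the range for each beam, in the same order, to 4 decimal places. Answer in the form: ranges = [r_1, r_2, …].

beam 1: φ=-90°, α=345°
  d=(0.9659,-0.2588)  start (8,4)  tX=0.5280 tY=2.3569  stride 1/|dx|=1.0353 1/|dy|=3.8637
    cross x-line → (9,4), t=0.5280 (wall)
  → r_1 = 0.5280
beam 2: φ=-45°, α=30°
  d=(0.8660,0.5000)  start (8,4)  tX=0.5889 tY=0.7800  stride 1/|dx|=1.1547 1/|dy|=2.0000
    cross x-line → (9,4), t=0.5889 (wall)
  → r_2 = 0.5889
beam 3: φ=0°, α=75°
  d=(0.2588,0.9659)  start (8,4)  tX=1.9705 tY=0.4038  stride 1/|dx|=3.8637 1/|dy|=1.0353
    cross y-line → (8,5), t=0.4038
    cross y-line → (8,6), t=1.4390 (wall)
  → r_3 = 1.4390
beam 4: φ=45°, α=120°
  d=(-0.5000,0.8660)  start (8,4)  tX=0.9800 tY=0.4503  stride 1/|dx|=2.0000 1/|dy|=1.1547
    cross y-line → (8,5), t=0.4503
    cross x-line → (7,5), t=0.9800
    cross y-line → (7,6), t=1.6050 (wall)
  → r_4 = 1.6050
beam 5: φ=90°, α=165°
  d=(-0.9659,0.2588)  start (8,4)  tX=0.5073 tY=1.5068  stride 1/|dx|=1.0353 1/|dy|=3.8637
    cross x-line → (7,4), t=0.5073 (wall)
  → r_5 = 0.5073

ranges = [0.5280, 0.5889, 1.4390, 1.6050, 0.5073]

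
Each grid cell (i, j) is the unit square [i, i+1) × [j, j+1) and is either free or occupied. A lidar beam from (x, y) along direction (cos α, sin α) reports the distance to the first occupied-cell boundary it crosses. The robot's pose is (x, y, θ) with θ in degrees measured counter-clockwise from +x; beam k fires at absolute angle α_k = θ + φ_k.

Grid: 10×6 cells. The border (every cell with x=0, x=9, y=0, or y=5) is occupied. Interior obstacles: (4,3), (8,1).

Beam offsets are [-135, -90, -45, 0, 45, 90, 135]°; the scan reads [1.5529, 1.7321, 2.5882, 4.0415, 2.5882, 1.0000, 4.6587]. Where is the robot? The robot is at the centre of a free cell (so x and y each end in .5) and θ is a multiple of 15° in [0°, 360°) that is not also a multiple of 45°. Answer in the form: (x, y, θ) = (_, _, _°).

(x, y, θ) = (5.5, 2.5, 30°)

The pose lattice has 30·16 = 480 candidates. Test each by forward raycasting.
  (8.5, 3.5, 150°): beam 1 = 0.5176 ≠ 1.5529 ✗
  (8.5, 3.5, 30°): beam 2 = 1.0000 ≠ 1.7321 ✗
  (1.5, 1.5, 60°): beam 1 = 0.5176 ≠ 1.5529 ✗
  (2.5, 4.5, 345°): beam 1 = 1.7321 ≠ 1.5529 ✗
  (5.5, 3.5, 105°): beam 1 = 3.0000 ≠ 1.5529 ✗
  …
  (5.5, 2.5, 30°): r_1=1.5529, r_2=1.7321, r_3=2.5882, r_4=4.0415, r_5=2.5882, r_6=1.0000, r_7=4.6587 — all match ✓
Only this pose fits every beam.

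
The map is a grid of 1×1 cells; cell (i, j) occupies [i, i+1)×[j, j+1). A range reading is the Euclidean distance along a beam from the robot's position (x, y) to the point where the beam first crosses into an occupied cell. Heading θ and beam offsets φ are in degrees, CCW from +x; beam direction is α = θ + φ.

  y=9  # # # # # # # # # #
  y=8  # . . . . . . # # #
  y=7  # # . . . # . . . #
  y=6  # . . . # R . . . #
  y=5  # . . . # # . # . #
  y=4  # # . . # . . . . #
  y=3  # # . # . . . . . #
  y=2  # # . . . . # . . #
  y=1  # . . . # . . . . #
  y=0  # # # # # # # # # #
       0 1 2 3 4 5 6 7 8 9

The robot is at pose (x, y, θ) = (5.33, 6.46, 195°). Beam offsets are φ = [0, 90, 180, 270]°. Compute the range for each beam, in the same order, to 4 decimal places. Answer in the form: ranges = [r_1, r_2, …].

beam 1: φ=0°, α=195°
  dir = (cos 195°, sin 195°) = (-0.9659, -0.2588); from cell (5,6)
  next x-line at t=0.3416, next y-line at t=1.7773; Δt_x=1.0353, Δt_y=3.8637
    x: enter (4,6) at t=0.3416 ← occupied
  → r_1 = 0.3416
beam 2: φ=90°, α=285°
  dir = (cos 285°, sin 285°) = (0.2588, -0.9659); from cell (5,6)
  next x-line at t=2.5887, next y-line at t=0.4762; Δt_x=3.8637, Δt_y=1.0353
    y: enter (5,5) at t=0.4762 ← occupied
  → r_2 = 0.4762
beam 3: φ=180°, α=15°
  dir = (cos 15°, sin 15°) = (0.9659, 0.2588); from cell (5,6)
  next x-line at t=0.6936, next y-line at t=2.0864; Δt_x=1.0353, Δt_y=3.8637
    x: enter (6,6) at t=0.6936
    x: enter (7,6) at t=1.7289
    y: enter (7,7) at t=2.0864
    x: enter (8,7) at t=2.7642
    x: enter (9,7) at t=3.7995 ← occupied
  → r_3 = 3.7995
beam 4: φ=270°, α=105°
  dir = (cos 105°, sin 105°) = (-0.2588, 0.9659); from cell (5,6)
  next x-line at t=1.2750, next y-line at t=0.5590; Δt_x=3.8637, Δt_y=1.0353
    y: enter (5,7) at t=0.5590 ← occupied
  → r_4 = 0.5590

ranges = [0.3416, 0.4762, 3.7995, 0.5590]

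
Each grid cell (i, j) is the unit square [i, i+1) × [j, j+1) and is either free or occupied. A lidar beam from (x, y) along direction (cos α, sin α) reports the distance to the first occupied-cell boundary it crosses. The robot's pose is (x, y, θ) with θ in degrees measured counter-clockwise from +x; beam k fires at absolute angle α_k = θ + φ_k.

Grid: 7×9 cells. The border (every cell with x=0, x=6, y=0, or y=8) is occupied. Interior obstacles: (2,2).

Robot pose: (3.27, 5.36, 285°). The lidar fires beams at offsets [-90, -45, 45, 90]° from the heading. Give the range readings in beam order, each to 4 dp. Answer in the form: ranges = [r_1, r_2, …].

beam 1: φ=-90°, α=195°
  dir = (cos 195°, sin 195°) = (-0.9659, -0.2588); from cell (3,5)
  next x-line at t=0.2795, next y-line at t=1.3909; Δt_x=1.0353, Δt_y=3.8637
    x: enter (2,5) at t=0.2795
    x: enter (1,5) at t=1.3148
    y: enter (1,4) at t=1.3909
    x: enter (0,4) at t=2.3501 ← occupied
  → r_1 = 2.3501
beam 2: φ=-45°, α=240°
  dir = (cos 240°, sin 240°) = (-0.5000, -0.8660); from cell (3,5)
  next x-line at t=0.5400, next y-line at t=0.4157; Δt_x=2.0000, Δt_y=1.1547
    y: enter (3,4) at t=0.4157
    x: enter (2,4) at t=0.5400
    y: enter (2,3) at t=1.5704
    x: enter (1,3) at t=2.5400
    y: enter (1,2) at t=2.7251
    y: enter (1,1) at t=3.8798
    x: enter (0,1) at t=4.5400 ← occupied
  → r_2 = 4.5400
beam 3: φ=45°, α=330°
  dir = (cos 330°, sin 330°) = (0.8660, -0.5000); from cell (3,5)
  next x-line at t=0.8429, next y-line at t=0.7200; Δt_x=1.1547, Δt_y=2.0000
    y: enter (3,4) at t=0.7200
    x: enter (4,4) at t=0.8429
    x: enter (5,4) at t=1.9976
    y: enter (5,3) at t=2.7200
    x: enter (6,3) at t=3.1523 ← occupied
  → r_3 = 3.1523
beam 4: φ=90°, α=15°
  dir = (cos 15°, sin 15°) = (0.9659, 0.2588); from cell (3,5)
  next x-line at t=0.7558, next y-line at t=2.4728; Δt_x=1.0353, Δt_y=3.8637
    x: enter (4,5) at t=0.7558
    x: enter (5,5) at t=1.7910
    y: enter (5,6) at t=2.4728
    x: enter (6,6) at t=2.8263 ← occupied
  → r_4 = 2.8263

ranges = [2.3501, 4.5400, 3.1523, 2.8263]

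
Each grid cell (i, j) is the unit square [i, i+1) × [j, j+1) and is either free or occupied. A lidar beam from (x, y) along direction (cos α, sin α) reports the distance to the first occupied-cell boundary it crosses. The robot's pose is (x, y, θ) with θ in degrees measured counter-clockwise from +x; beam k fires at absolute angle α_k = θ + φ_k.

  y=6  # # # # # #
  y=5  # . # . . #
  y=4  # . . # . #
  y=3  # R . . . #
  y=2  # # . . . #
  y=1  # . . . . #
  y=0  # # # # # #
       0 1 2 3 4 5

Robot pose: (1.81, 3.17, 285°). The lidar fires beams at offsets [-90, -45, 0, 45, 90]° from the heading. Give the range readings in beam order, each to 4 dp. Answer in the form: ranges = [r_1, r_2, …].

ranges = [0.6568, 0.1963, 0.1760, 3.6835, 3.3025]

beam 1: φ=-90°, α=195°
  d=(-0.9659,-0.2588)  start (1,3)  tX=0.8386 tY=0.6568  stride 1/|dx|=1.0353 1/|dy|=3.8637
    cross y-line → (1,2), t=0.6568 (wall)
  → r_1 = 0.6568
beam 2: φ=-45°, α=240°
  d=(-0.5000,-0.8660)  start (1,3)  tX=1.6200 tY=0.1963  stride 1/|dx|=2.0000 1/|dy|=1.1547
    cross y-line → (1,2), t=0.1963 (wall)
  → r_2 = 0.1963
beam 3: φ=0°, α=285°
  d=(0.2588,-0.9659)  start (1,3)  tX=0.7341 tY=0.1760  stride 1/|dx|=3.8637 1/|dy|=1.0353
    cross y-line → (1,2), t=0.1760 (wall)
  → r_3 = 0.1760
beam 4: φ=45°, α=330°
  d=(0.8660,-0.5000)  start (1,3)  tX=0.2194 tY=0.3400  stride 1/|dx|=1.1547 1/|dy|=2.0000
    cross x-line → (2,3), t=0.2194
    cross y-line → (2,2), t=0.3400
    cross x-line → (3,2), t=1.3741
    cross y-line → (3,1), t=2.3400
    cross x-line → (4,1), t=2.5288
    cross x-line → (5,1), t=3.6835 (wall)
  → r_4 = 3.6835
beam 5: φ=90°, α=15°
  d=(0.9659,0.2588)  start (1,3)  tX=0.1967 tY=3.2069  stride 1/|dx|=1.0353 1/|dy|=3.8637
    cross x-line → (2,3), t=0.1967
    cross x-line → (3,3), t=1.2320
    cross x-line → (4,3), t=2.2673
    cross y-line → (4,4), t=3.2069
    cross x-line → (5,4), t=3.3025 (wall)
  → r_5 = 3.3025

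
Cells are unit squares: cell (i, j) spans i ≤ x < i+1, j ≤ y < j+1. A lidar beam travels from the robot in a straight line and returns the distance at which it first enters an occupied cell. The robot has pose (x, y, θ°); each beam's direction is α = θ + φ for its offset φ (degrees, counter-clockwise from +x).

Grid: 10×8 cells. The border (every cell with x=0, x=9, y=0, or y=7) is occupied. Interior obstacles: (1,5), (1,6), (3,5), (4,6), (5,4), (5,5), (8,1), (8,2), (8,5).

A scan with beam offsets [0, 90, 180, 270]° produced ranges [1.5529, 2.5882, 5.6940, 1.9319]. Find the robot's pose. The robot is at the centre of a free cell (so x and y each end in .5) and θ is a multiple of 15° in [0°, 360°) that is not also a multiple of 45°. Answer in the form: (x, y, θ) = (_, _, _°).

(x, y, θ) = (2.5, 3.5, 165°)

The pose lattice has 39·16 = 624 candidates. Test each by forward raycasting.
  (7.5, 4.5, 150°): beam 1 = 1.7321 ≠ 1.5529 ✗
  (7.5, 2.5, 195°): beam 1 = 5.7956 ≠ 1.5529 ✗
  (2.5, 6.5, 60°): beam 1 = 0.5774 ≠ 1.5529 ✗
  (4.5, 4.5, 300°): beam 1 = 4.0415 ≠ 1.5529 ✗
  …
  (2.5, 3.5, 165°): r_1=1.5529, r_2=2.5882, r_3=5.6940, r_4=1.9319 — all match ✓
No second candidate reproduces the full scan.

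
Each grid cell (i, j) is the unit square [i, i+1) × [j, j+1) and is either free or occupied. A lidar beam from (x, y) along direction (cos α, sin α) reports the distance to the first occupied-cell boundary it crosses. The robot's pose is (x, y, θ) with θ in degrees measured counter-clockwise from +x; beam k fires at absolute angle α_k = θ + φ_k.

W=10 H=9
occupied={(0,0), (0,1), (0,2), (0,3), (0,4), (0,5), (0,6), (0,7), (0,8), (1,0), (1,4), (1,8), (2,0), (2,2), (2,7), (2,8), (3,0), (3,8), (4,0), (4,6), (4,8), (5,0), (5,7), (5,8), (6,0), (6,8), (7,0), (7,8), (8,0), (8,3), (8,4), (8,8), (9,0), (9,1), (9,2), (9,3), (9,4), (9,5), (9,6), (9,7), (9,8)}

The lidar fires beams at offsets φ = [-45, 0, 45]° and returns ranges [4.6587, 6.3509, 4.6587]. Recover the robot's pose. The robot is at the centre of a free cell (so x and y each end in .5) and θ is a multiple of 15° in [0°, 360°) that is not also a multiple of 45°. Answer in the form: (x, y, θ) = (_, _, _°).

Candidates: 49 free-cell centres × 16 headings = 784 poses. Raycast each; keep the one whose scan matches to 4 dp.
  (6.5, 6.5, 195°): beam 1 = 1.0000 ≠ 4.6587 ✗
  (8.5, 7.5, 60°): beam 1 = 0.5176 ≠ 4.6587 ✗
  (3.5, 2.5, 165°): beam 1 = 5.0000 ≠ 4.6587 ✗
  …
  (3.5, 2.5, 60°): r_1=4.6587, r_2=6.3509, r_3=4.6587 — all match ✓
Unique over the lattice → pose = (3.5, 2.5, 60°).

(x, y, θ) = (3.5, 2.5, 60°)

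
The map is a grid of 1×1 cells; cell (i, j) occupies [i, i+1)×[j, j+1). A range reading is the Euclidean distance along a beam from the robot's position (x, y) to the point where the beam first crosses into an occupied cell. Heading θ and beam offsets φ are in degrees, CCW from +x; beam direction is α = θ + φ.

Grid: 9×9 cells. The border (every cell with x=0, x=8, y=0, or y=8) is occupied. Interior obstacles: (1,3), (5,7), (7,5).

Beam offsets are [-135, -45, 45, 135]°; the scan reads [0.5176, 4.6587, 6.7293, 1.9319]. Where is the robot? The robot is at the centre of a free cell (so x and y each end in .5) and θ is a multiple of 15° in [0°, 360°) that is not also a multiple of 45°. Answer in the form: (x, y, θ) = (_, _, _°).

(x, y, θ) = (3.5, 1.5, 60°)

Candidates: 46 free-cell centres × 16 headings = 736 poses. Raycast each; keep the one whose scan matches to 4 dp.
  (2.5, 3.5, 30°): beam 1 = 2.5882 ≠ 0.5176 ✗
  (1.5, 5.5, 255°): beam 1 = 1.0000 ≠ 0.5176 ✗
  (7.5, 1.5, 285°): beam 1 = 7.5056 ≠ 0.5176 ✗
  (1.5, 6.5, 255°): beam 1 = 1.0000 ≠ 0.5176 ✗
  …
  (3.5, 1.5, 60°): r_1=0.5176, r_2=4.6587, r_3=6.7293, r_4=1.9319 — all match ✓
Only this pose fits every beam.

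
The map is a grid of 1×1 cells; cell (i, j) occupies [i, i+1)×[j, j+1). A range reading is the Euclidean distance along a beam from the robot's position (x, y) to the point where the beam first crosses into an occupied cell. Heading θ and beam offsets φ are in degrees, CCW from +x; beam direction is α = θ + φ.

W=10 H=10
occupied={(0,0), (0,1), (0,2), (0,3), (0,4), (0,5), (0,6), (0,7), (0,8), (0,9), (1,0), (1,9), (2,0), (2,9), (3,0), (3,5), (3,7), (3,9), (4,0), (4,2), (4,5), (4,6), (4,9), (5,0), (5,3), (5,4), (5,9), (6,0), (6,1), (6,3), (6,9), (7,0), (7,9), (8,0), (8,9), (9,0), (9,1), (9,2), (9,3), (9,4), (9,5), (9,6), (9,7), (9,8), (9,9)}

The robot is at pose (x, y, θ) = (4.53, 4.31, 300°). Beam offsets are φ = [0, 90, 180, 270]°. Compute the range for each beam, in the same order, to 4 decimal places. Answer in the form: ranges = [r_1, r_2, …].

beam 1: φ=0°, α=300°
  cosα=0.5000 sinα=-0.8660 | (4,4) | tMaxX 0.9400 tMaxY 0.3580 | tΔX 2.0000 tΔY 1.1547
    t=0.3580 [y] (4,3)
    t=0.9400 [x] (5,3) — stop
  → r_1 = 0.9400
beam 2: φ=90°, α=30°
  cosα=0.8660 sinα=0.5000 | (4,4) | tMaxX 0.5427 tMaxY 1.3800 | tΔX 1.1547 tΔY 2.0000
    t=0.5427 [x] (5,4) — stop
  → r_2 = 0.5427
beam 3: φ=180°, α=120°
  cosα=-0.5000 sinα=0.8660 | (4,4) | tMaxX 1.0600 tMaxY 0.7967 | tΔX 2.0000 tΔY 1.1547
    t=0.7967 [y] (4,5) — stop
  → r_3 = 0.7967
beam 4: φ=270°, α=210°
  cosα=-0.8660 sinα=-0.5000 | (4,4) | tMaxX 0.6120 tMaxY 0.6200 | tΔX 1.1547 tΔY 2.0000
    t=0.6120 [x] (3,4)
    t=0.6200 [y] (3,3)
    t=1.7667 [x] (2,3)
    t=2.6200 [y] (2,2)
    t=2.9214 [x] (1,2)
    t=4.0761 [x] (0,2) — stop
  → r_4 = 4.0761

ranges = [0.9400, 0.5427, 0.7967, 4.0761]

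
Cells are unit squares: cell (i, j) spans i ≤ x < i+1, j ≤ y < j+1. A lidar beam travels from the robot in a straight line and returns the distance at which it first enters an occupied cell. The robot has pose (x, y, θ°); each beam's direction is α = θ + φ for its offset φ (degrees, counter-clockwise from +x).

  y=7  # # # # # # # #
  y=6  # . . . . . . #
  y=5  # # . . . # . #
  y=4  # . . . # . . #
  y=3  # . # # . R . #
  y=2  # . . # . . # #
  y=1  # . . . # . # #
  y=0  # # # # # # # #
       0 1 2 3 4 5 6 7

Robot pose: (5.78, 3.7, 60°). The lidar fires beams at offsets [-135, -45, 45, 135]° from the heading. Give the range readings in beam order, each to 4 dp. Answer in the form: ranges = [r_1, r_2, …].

beam 1: φ=-135°, α=285°
  dir = (cos 285°, sin 285°) = (0.2588, -0.9659); from cell (5,3)
  next x-line at t=0.8500, next y-line at t=0.7247; Δt_x=3.8637, Δt_y=1.0353
    y: enter (5,2) at t=0.7247
    x: enter (6,2) at t=0.8500 ← occupied
  → r_1 = 0.8500
beam 2: φ=-45°, α=15°
  dir = (cos 15°, sin 15°) = (0.9659, 0.2588); from cell (5,3)
  next x-line at t=0.2278, next y-line at t=1.1591; Δt_x=1.0353, Δt_y=3.8637
    x: enter (6,3) at t=0.2278
    y: enter (6,4) at t=1.1591
    x: enter (7,4) at t=1.2630 ← occupied
  → r_2 = 1.2630
beam 3: φ=45°, α=105°
  dir = (cos 105°, sin 105°) = (-0.2588, 0.9659); from cell (5,3)
  next x-line at t=3.0137, next y-line at t=0.3106; Δt_x=3.8637, Δt_y=1.0353
    y: enter (5,4) at t=0.3106
    y: enter (5,5) at t=1.3459 ← occupied
  → r_3 = 1.3459
beam 4: φ=135°, α=195°
  dir = (cos 195°, sin 195°) = (-0.9659, -0.2588); from cell (5,3)
  next x-line at t=0.8075, next y-line at t=2.7046; Δt_x=1.0353, Δt_y=3.8637
    x: enter (4,3) at t=0.8075
    x: enter (3,3) at t=1.8428 ← occupied
  → r_4 = 1.8428

ranges = [0.8500, 1.2630, 1.3459, 1.8428]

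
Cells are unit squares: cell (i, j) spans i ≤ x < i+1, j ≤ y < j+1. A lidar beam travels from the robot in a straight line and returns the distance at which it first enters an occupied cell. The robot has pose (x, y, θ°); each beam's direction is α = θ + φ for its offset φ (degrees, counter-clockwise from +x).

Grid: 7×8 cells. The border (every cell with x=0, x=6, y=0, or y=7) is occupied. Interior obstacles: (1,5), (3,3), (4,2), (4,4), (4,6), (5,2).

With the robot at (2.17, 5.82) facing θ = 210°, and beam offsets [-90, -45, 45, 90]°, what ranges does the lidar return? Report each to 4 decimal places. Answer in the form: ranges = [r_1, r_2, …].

beam 1: φ=-90°, α=120°
  cosα=-0.5000 sinα=0.8660 | (2,5) | tMaxX 0.3400 tMaxY 0.2078 | tΔX 2.0000 tΔY 1.1547
    t=0.2078 [y] (2,6)
    t=0.3400 [x] (1,6)
    t=1.3625 [y] (1,7) — stop
  → r_1 = 1.3625
beam 2: φ=-45°, α=165°
  cosα=-0.9659 sinα=0.2588 | (2,5) | tMaxX 0.1760 tMaxY 0.6955 | tΔX 1.0353 tΔY 3.8637
    t=0.1760 [x] (1,5) — stop
  → r_2 = 0.1760
beam 3: φ=45°, α=255°
  cosα=-0.2588 sinα=-0.9659 | (2,5) | tMaxX 0.6568 tMaxY 0.8489 | tΔX 3.8637 tΔY 1.0353
    t=0.6568 [x] (1,5) — stop
  → r_3 = 0.6568
beam 4: φ=90°, α=300°
  cosα=0.5000 sinα=-0.8660 | (2,5) | tMaxX 1.6600 tMaxY 0.9469 | tΔX 2.0000 tΔY 1.1547
    t=0.9469 [y] (2,4)
    t=1.6600 [x] (3,4)
    t=2.1016 [y] (3,3) — stop
  → r_4 = 2.1016

ranges = [1.3625, 0.1760, 0.6568, 2.1016]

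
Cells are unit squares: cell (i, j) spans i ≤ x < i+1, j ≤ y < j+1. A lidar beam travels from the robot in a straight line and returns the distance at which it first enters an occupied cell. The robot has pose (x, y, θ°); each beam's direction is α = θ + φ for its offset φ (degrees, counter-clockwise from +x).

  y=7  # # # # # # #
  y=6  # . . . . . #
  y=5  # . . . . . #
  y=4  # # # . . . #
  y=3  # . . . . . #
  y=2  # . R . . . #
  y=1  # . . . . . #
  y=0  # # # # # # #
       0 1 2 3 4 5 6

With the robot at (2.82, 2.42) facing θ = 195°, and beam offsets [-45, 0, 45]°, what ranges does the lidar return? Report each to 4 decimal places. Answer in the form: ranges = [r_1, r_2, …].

beam 1: φ=-45°, α=150°
  direction (-0.8660, 0.5000); cell (2,2); t to first gridline: x 0.9469, y 1.1600 (then +1.1547 / +2.0000)
    (1,2) via x @ 0.9469
    (1,3) via y @ 1.1600
    (0,3) via x @ 2.1016  # hit
  → r_1 = 2.1016
beam 2: φ=0°, α=195°
  direction (-0.9659, -0.2588); cell (2,2); t to first gridline: x 0.8489, y 1.6228 (then +1.0353 / +3.8637)
    (1,2) via x @ 0.8489
    (1,1) via y @ 1.6228
    (0,1) via x @ 1.8842  # hit
  → r_2 = 1.8842
beam 3: φ=45°, α=240°
  direction (-0.5000, -0.8660); cell (2,2); t to first gridline: x 1.6400, y 0.4850 (then +2.0000 / +1.1547)
    (2,1) via y @ 0.4850
    (2,0) via y @ 1.6397  # hit
  → r_3 = 1.6397

ranges = [2.1016, 1.8842, 1.6397]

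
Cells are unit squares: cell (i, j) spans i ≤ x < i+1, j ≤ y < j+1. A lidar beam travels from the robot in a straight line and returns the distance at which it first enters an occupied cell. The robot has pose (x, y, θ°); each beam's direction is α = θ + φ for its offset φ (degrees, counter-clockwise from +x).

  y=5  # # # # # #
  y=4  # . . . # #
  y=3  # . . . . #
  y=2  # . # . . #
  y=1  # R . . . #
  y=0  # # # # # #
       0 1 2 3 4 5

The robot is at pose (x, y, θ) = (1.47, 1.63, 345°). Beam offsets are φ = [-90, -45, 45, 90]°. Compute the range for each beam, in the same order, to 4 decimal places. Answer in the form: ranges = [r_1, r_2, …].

beam 1: φ=-90°, α=255°
  cosα=-0.2588 sinα=-0.9659 | (1,1) | tMaxX 1.8159 tMaxY 0.6522 | tΔX 3.8637 tΔY 1.0353
    t=0.6522 [y] (1,0) — stop
  → r_1 = 0.6522
beam 2: φ=-45°, α=300°
  cosα=0.5000 sinα=-0.8660 | (1,1) | tMaxX 1.0600 tMaxY 0.7275 | tΔX 2.0000 tΔY 1.1547
    t=0.7275 [y] (1,0) — stop
  → r_2 = 0.7275
beam 3: φ=45°, α=30°
  cosα=0.8660 sinα=0.5000 | (1,1) | tMaxX 0.6120 tMaxY 0.7400 | tΔX 1.1547 tΔY 2.0000
    t=0.6120 [x] (2,1)
    t=0.7400 [y] (2,2) — stop
  → r_3 = 0.7400
beam 4: φ=90°, α=75°
  cosα=0.2588 sinα=0.9659 | (1,1) | tMaxX 2.0478 tMaxY 0.3831 | tΔX 3.8637 tΔY 1.0353
    t=0.3831 [y] (1,2)
    t=1.4183 [y] (1,3)
    t=2.0478 [x] (2,3)
    t=2.4536 [y] (2,4)
    t=3.4889 [y] (2,5) — stop
  → r_4 = 3.4889

ranges = [0.6522, 0.7275, 0.7400, 3.4889]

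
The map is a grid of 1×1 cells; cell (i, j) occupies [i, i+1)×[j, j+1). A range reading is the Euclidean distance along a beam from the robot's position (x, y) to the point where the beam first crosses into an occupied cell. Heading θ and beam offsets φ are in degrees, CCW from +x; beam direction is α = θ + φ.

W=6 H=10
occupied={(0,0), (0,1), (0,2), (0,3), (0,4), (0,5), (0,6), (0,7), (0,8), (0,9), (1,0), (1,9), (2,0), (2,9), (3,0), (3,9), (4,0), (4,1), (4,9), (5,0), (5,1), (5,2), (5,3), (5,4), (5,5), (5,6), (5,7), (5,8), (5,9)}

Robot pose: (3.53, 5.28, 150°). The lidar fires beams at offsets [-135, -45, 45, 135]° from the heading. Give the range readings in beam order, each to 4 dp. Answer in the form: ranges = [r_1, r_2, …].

beam 1: φ=-135°, α=15°
  d=(0.9659,0.2588)  start (3,5)  tX=0.4866 tY=2.7819  stride 1/|dx|=1.0353 1/|dy|=3.8637
    cross x-line → (4,5), t=0.4866
    cross x-line → (5,5), t=1.5219 (wall)
  → r_1 = 1.5219
beam 2: φ=-45°, α=105°
  d=(-0.2588,0.9659)  start (3,5)  tX=2.0478 tY=0.7454  stride 1/|dx|=3.8637 1/|dy|=1.0353
    cross y-line → (3,6), t=0.7454
    cross y-line → (3,7), t=1.7807
    cross x-line → (2,7), t=2.0478
    cross y-line → (2,8), t=2.8160
    cross y-line → (2,9), t=3.8512 (wall)
  → r_2 = 3.8512
beam 3: φ=45°, α=195°
  d=(-0.9659,-0.2588)  start (3,5)  tX=0.5487 tY=1.0818  stride 1/|dx|=1.0353 1/|dy|=3.8637
    cross x-line → (2,5), t=0.5487
    cross y-line → (2,4), t=1.0818
    cross x-line → (1,4), t=1.5840
    cross x-line → (0,4), t=2.6192 (wall)
  → r_3 = 2.6192
beam 4: φ=135°, α=285°
  d=(0.2588,-0.9659)  start (3,5)  tX=1.8159 tY=0.2899  stride 1/|dx|=3.8637 1/|dy|=1.0353
    cross y-line → (3,4), t=0.2899
    cross y-line → (3,3), t=1.3252
    cross x-line → (4,3), t=1.8159
    cross y-line → (4,2), t=2.3604
    cross y-line → (4,1), t=3.3957 (wall)
  → r_4 = 3.3957

ranges = [1.5219, 3.8512, 2.6192, 3.3957]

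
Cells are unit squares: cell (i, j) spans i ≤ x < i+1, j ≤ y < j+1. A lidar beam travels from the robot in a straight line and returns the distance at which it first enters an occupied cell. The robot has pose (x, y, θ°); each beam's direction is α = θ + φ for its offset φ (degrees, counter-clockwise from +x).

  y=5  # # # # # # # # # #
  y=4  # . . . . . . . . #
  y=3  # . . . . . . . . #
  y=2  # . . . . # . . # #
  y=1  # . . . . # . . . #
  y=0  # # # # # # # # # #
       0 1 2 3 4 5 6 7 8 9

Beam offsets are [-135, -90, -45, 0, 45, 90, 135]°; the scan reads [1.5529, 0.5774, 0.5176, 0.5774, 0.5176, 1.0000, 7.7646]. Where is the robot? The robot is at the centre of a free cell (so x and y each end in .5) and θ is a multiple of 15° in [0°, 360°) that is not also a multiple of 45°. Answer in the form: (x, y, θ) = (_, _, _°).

Enumerate (i+0.5, j+0.5, θ) over the 29 free cells and 16 admissible headings. For each, cast all 7 beams and compare to the given ranges.
  (6.5, 2.5, 255°): beam 1 = 2.8868 ≠ 1.5529 ✗
  (4.5, 1.5, 345°): beam 1 = 1.0000 ≠ 1.5529 ✗
  (8.5, 3.5, 105°): beam 1 = 0.5774 ≠ 1.5529 ✗
  …
  (8.5, 4.5, 60°): r_1=1.5529, r_2=0.5774, r_3=0.5176, r_4=0.5774, r_5=0.5176, r_6=1.0000, r_7=7.7646 — all match ✓
No second candidate reproduces the full scan.

(x, y, θ) = (8.5, 4.5, 60°)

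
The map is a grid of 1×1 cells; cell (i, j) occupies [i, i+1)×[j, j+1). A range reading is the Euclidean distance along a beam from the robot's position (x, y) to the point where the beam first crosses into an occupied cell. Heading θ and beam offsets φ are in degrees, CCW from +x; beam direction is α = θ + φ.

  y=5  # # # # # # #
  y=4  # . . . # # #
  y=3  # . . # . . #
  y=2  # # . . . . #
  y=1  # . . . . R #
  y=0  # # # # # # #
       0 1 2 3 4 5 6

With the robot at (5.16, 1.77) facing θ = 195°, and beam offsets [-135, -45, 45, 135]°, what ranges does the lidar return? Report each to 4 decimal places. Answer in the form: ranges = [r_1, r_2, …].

beam 1: φ=-135°, α=60°
  direction (0.5000, 0.8660); cell (5,1); t to first gridline: x 1.6800, y 0.2656 (then +2.0000 / +1.1547)
    (5,2) via y @ 0.2656
    (5,3) via y @ 1.4203
    (6,3) via x @ 1.6800  # hit
  → r_1 = 1.6800
beam 2: φ=-45°, α=150°
  direction (-0.8660, 0.5000); cell (5,1); t to first gridline: x 0.1848, y 0.4600 (then +1.1547 / +2.0000)
    (4,1) via x @ 0.1848
    (4,2) via y @ 0.4600
    (3,2) via x @ 1.3395
    (3,3) via y @ 2.4600  # hit
  → r_2 = 2.4600
beam 3: φ=45°, α=240°
  direction (-0.5000, -0.8660); cell (5,1); t to first gridline: x 0.3200, y 0.8891 (then +2.0000 / +1.1547)
    (4,1) via x @ 0.3200
    (4,0) via y @ 0.8891  # hit
  → r_3 = 0.8891
beam 4: φ=135°, α=330°
  direction (0.8660, -0.5000); cell (5,1); t to first gridline: x 0.9699, y 1.5400 (then +1.1547 / +2.0000)
    (6,1) via x @ 0.9699  # hit
  → r_4 = 0.9699

ranges = [1.6800, 2.4600, 0.8891, 0.9699]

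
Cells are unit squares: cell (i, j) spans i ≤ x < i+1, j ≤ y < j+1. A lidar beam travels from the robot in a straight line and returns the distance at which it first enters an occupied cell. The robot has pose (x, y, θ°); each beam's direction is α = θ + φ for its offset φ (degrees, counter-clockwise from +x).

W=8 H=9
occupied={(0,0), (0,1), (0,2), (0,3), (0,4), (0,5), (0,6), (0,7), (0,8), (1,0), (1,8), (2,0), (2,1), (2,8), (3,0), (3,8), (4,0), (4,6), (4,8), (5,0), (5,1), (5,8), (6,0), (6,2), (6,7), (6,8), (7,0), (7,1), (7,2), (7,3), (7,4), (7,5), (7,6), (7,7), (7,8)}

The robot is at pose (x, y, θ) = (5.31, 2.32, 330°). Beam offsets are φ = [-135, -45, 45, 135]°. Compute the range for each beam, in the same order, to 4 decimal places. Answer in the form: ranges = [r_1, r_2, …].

beam 1: φ=-135°, α=195°
  dir = (cos 195°, sin 195°) = (-0.9659, -0.2588); from cell (5,2)
  next x-line at t=0.3209, next y-line at t=1.2364; Δt_x=1.0353, Δt_y=3.8637
    x: enter (4,2) at t=0.3209
    y: enter (4,1) at t=1.2364
    x: enter (3,1) at t=1.3562
    x: enter (2,1) at t=2.3915 ← occupied
  → r_1 = 2.3915
beam 2: φ=-45°, α=285°
  dir = (cos 285°, sin 285°) = (0.2588, -0.9659); from cell (5,2)
  next x-line at t=2.6660, next y-line at t=0.3313; Δt_x=3.8637, Δt_y=1.0353
    y: enter (5,1) at t=0.3313 ← occupied
  → r_2 = 0.3313
beam 3: φ=45°, α=15°
  dir = (cos 15°, sin 15°) = (0.9659, 0.2588); from cell (5,2)
  next x-line at t=0.7143, next y-line at t=2.6273; Δt_x=1.0353, Δt_y=3.8637
    x: enter (6,2) at t=0.7143 ← occupied
  → r_3 = 0.7143
beam 4: φ=135°, α=105°
  dir = (cos 105°, sin 105°) = (-0.2588, 0.9659); from cell (5,2)
  next x-line at t=1.1977, next y-line at t=0.7040; Δt_x=3.8637, Δt_y=1.0353
    y: enter (5,3) at t=0.7040
    x: enter (4,3) at t=1.1977
    y: enter (4,4) at t=1.7393
    y: enter (4,5) at t=2.7745
    y: enter (4,6) at t=3.8098 ← occupied
  → r_4 = 3.8098

ranges = [2.3915, 0.3313, 0.7143, 3.8098]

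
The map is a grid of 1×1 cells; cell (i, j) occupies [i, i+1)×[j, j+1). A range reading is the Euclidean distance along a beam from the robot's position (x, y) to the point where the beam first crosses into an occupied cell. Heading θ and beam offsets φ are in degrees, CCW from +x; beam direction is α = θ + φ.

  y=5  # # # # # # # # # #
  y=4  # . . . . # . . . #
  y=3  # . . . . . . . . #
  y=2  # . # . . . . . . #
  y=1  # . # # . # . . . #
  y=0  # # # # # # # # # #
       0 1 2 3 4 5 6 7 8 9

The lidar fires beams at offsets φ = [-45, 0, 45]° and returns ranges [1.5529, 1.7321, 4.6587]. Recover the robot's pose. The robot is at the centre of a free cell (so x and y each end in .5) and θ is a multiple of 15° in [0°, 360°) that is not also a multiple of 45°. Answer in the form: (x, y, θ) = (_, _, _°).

Enumerate (i+0.5, j+0.5, θ) over the 27 free cells and 16 admissible headings. For each, cast all 3 beams and compare to the given ranges.
  (2.5, 3.5, 15°): beam 1 = 3.0000 ≠ 1.5529 ✗
  (4.5, 3.5, 285°): beam 1 = 1.7321 ≠ 1.5529 ✗
  (3.5, 3.5, 255°): beam 1 = 1.0000 ≠ 1.5529 ✗
  (4.5, 4.5, 120°): beam 1 = 0.5176 ≠ 1.5529 ✗
  …
  (7.5, 3.5, 150°): r_1=1.5529, r_2=1.7321, r_3=4.6587 — all match ✓
No second candidate reproduces the full scan.

(x, y, θ) = (7.5, 3.5, 150°)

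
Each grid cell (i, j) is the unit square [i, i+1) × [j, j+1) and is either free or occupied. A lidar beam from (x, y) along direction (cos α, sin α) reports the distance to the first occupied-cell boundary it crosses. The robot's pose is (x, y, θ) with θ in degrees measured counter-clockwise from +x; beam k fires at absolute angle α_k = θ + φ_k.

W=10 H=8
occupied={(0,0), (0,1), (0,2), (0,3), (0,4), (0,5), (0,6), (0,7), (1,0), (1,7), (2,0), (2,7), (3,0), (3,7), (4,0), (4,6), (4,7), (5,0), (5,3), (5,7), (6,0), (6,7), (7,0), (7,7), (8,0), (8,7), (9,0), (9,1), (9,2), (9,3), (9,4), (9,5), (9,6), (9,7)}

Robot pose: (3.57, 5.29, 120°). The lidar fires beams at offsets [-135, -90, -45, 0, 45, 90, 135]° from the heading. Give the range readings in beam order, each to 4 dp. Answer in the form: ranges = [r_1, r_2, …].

beam 1: φ=-135°, α=345°
  d=(0.9659,-0.2588)  start (3,5)  tX=0.4452 tY=1.1205  stride 1/|dx|=1.0353 1/|dy|=3.8637
    cross x-line → (4,5), t=0.4452
    cross y-line → (4,4), t=1.1205
    cross x-line → (5,4), t=1.4804
    cross x-line → (6,4), t=2.5157
    cross x-line → (7,4), t=3.5510
    cross x-line → (8,4), t=4.5863
    cross y-line → (8,3), t=4.9842
    cross x-line → (9,3), t=5.6215 (wall)
  → r_1 = 5.6215
beam 2: φ=-90°, α=30°
  d=(0.8660,0.5000)  start (3,5)  tX=0.4965 tY=1.4200  stride 1/|dx|=1.1547 1/|dy|=2.0000
    cross x-line → (4,5), t=0.4965
    cross y-line → (4,6), t=1.4200 (wall)
  → r_2 = 1.4200
beam 3: φ=-45°, α=75°
  d=(0.2588,0.9659)  start (3,5)  tX=1.6614 tY=0.7350  stride 1/|dx|=3.8637 1/|dy|=1.0353
    cross y-line → (3,6), t=0.7350
    cross x-line → (4,6), t=1.6614 (wall)
  → r_3 = 1.6614
beam 4: φ=0°, α=120°
  d=(-0.5000,0.8660)  start (3,5)  tX=1.1400 tY=0.8198  stride 1/|dx|=2.0000 1/|dy|=1.1547
    cross y-line → (3,6), t=0.8198
    cross x-line → (2,6), t=1.1400
    cross y-line → (2,7), t=1.9745 (wall)
  → r_4 = 1.9745
beam 5: φ=45°, α=165°
  d=(-0.9659,0.2588)  start (3,5)  tX=0.5901 tY=2.7432  stride 1/|dx|=1.0353 1/|dy|=3.8637
    cross x-line → (2,5), t=0.5901
    cross x-line → (1,5), t=1.6254
    cross x-line → (0,5), t=2.6607 (wall)
  → r_5 = 2.6607
beam 6: φ=90°, α=210°
  d=(-0.8660,-0.5000)  start (3,5)  tX=0.6582 tY=0.5800  stride 1/|dx|=1.1547 1/|dy|=2.0000
    cross y-line → (3,4), t=0.5800
    cross x-line → (2,4), t=0.6582
    cross x-line → (1,4), t=1.8129
    cross y-line → (1,3), t=2.5800
    cross x-line → (0,3), t=2.9676 (wall)
  → r_6 = 2.9676
beam 7: φ=135°, α=255°
  d=(-0.2588,-0.9659)  start (3,5)  tX=2.2023 tY=0.3002  stride 1/|dx|=3.8637 1/|dy|=1.0353
    cross y-line → (3,4), t=0.3002
    cross y-line → (3,3), t=1.3355
    cross x-line → (2,3), t=2.2023
    cross y-line → (2,2), t=2.3708
    cross y-line → (2,1), t=3.4061
    cross y-line → (2,0), t=4.4413 (wall)
  → r_7 = 4.4413

ranges = [5.6215, 1.4200, 1.6614, 1.9745, 2.6607, 2.9676, 4.4413]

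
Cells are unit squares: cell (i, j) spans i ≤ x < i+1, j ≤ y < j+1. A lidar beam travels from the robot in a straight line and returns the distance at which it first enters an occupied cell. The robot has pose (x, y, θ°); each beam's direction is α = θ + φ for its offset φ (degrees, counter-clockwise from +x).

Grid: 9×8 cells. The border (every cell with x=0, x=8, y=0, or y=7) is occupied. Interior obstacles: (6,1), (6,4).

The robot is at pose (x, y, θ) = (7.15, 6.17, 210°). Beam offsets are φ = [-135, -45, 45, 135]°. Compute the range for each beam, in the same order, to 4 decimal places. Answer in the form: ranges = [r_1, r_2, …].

ranges = [0.8593, 3.2069, 1.2113, 0.8800]

beam 1: φ=-135°, α=75°
  d=(0.2588,0.9659)  start (7,6)  tX=3.2841 tY=0.8593  stride 1/|dx|=3.8637 1/|dy|=1.0353
    cross y-line → (7,7), t=0.8593 (wall)
  → r_1 = 0.8593
beam 2: φ=-45°, α=165°
  d=(-0.9659,0.2588)  start (7,6)  tX=0.1553 tY=3.2069  stride 1/|dx|=1.0353 1/|dy|=3.8637
    cross x-line → (6,6), t=0.1553
    cross x-line → (5,6), t=1.1906
    cross x-line → (4,6), t=2.2258
    cross y-line → (4,7), t=3.2069 (wall)
  → r_2 = 3.2069
beam 3: φ=45°, α=255°
  d=(-0.2588,-0.9659)  start (7,6)  tX=0.5796 tY=0.1760  stride 1/|dx|=3.8637 1/|dy|=1.0353
    cross y-line → (7,5), t=0.1760
    cross x-line → (6,5), t=0.5796
    cross y-line → (6,4), t=1.2113 (wall)
  → r_3 = 1.2113
beam 4: φ=135°, α=345°
  d=(0.9659,-0.2588)  start (7,6)  tX=0.8800 tY=0.6568  stride 1/|dx|=1.0353 1/|dy|=3.8637
    cross y-line → (7,5), t=0.6568
    cross x-line → (8,5), t=0.8800 (wall)
  → r_4 = 0.8800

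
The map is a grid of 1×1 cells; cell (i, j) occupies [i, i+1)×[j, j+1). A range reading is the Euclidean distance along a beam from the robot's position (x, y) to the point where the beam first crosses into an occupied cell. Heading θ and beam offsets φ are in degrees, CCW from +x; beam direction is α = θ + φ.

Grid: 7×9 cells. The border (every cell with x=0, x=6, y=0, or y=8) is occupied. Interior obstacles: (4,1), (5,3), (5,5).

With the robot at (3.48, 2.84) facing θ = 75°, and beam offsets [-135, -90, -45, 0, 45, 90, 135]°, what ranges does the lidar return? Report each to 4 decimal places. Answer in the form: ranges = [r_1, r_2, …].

ranges = [1.0400, 2.6089, 1.7551, 5.3420, 4.9600, 2.5675, 2.8637]

beam 1: φ=-135°, α=300°
  dir = (cos 300°, sin 300°) = (0.5000, -0.8660); from cell (3,2)
  next x-line at t=1.0400, next y-line at t=0.9699; Δt_x=2.0000, Δt_y=1.1547
    y: enter (3,1) at t=0.9699
    x: enter (4,1) at t=1.0400 ← occupied
  → r_1 = 1.0400
beam 2: φ=-90°, α=345°
  dir = (cos 345°, sin 345°) = (0.9659, -0.2588); from cell (3,2)
  next x-line at t=0.5383, next y-line at t=3.2455; Δt_x=1.0353, Δt_y=3.8637
    x: enter (4,2) at t=0.5383
    x: enter (5,2) at t=1.5736
    x: enter (6,2) at t=2.6089 ← occupied
  → r_2 = 2.6089
beam 3: φ=-45°, α=30°
  dir = (cos 30°, sin 30°) = (0.8660, 0.5000); from cell (3,2)
  next x-line at t=0.6004, next y-line at t=0.3200; Δt_x=1.1547, Δt_y=2.0000
    y: enter (3,3) at t=0.3200
    x: enter (4,3) at t=0.6004
    x: enter (5,3) at t=1.7551 ← occupied
  → r_3 = 1.7551
beam 4: φ=0°, α=75°
  dir = (cos 75°, sin 75°) = (0.2588, 0.9659); from cell (3,2)
  next x-line at t=2.0091, next y-line at t=0.1656; Δt_x=3.8637, Δt_y=1.0353
    y: enter (3,3) at t=0.1656
    y: enter (3,4) at t=1.2009
    x: enter (4,4) at t=2.0091
    y: enter (4,5) at t=2.2362
    y: enter (4,6) at t=3.2715
    y: enter (4,7) at t=4.3067
    y: enter (4,8) at t=5.3420 ← occupied
  → r_4 = 5.3420
beam 5: φ=45°, α=120°
  dir = (cos 120°, sin 120°) = (-0.5000, 0.8660); from cell (3,2)
  next x-line at t=0.9600, next y-line at t=0.1848; Δt_x=2.0000, Δt_y=1.1547
    y: enter (3,3) at t=0.1848
    x: enter (2,3) at t=0.9600
    y: enter (2,4) at t=1.3395
    y: enter (2,5) at t=2.4942
    x: enter (1,5) at t=2.9600
    y: enter (1,6) at t=3.6489
    y: enter (1,7) at t=4.8036
    x: enter (0,7) at t=4.9600 ← occupied
  → r_5 = 4.9600
beam 6: φ=90°, α=165°
  dir = (cos 165°, sin 165°) = (-0.9659, 0.2588); from cell (3,2)
  next x-line at t=0.4969, next y-line at t=0.6182; Δt_x=1.0353, Δt_y=3.8637
    x: enter (2,2) at t=0.4969
    y: enter (2,3) at t=0.6182
    x: enter (1,3) at t=1.5322
    x: enter (0,3) at t=2.5675 ← occupied
  → r_6 = 2.5675
beam 7: φ=135°, α=210°
  dir = (cos 210°, sin 210°) = (-0.8660, -0.5000); from cell (3,2)
  next x-line at t=0.5543, next y-line at t=1.6800; Δt_x=1.1547, Δt_y=2.0000
    x: enter (2,2) at t=0.5543
    y: enter (2,1) at t=1.6800
    x: enter (1,1) at t=1.7090
    x: enter (0,1) at t=2.8637 ← occupied
  → r_7 = 2.8637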